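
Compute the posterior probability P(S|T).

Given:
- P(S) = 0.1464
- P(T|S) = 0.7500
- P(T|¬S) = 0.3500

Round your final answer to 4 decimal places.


Bayes' theorem: P(S|T) = P(T|S) × P(S) / P(T)

Step 1: Calculate P(T) using law of total probability
P(T) = P(T|S)P(S) + P(T|¬S)P(¬S)
     = 0.7500 × 0.1464 + 0.3500 × 0.8536
     = 0.10980000 + 0.29876000
     = 0.40856000

Step 2: Apply Bayes' theorem
P(S|T) = P(T|S) × P(S) / P(T)
       = 0.10980000 / 0.40856000
       = 0.2687


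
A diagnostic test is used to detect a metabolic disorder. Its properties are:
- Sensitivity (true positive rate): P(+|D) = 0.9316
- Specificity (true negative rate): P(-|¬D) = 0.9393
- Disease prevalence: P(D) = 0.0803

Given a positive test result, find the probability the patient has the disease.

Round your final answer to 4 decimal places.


Let D = has disease, + = positive test

Given:
- P(D) = 0.0803 (prevalence)
- P(+|D) = 0.9316 (sensitivity)
- P(-|¬D) = 0.9393 (specificity)
- P(+|¬D) = 0.0607 (false positive rate = 1 - specificity)

Step 1: Find P(+)
P(+) = P(+|D)P(D) + P(+|¬D)P(¬D)
     = 0.9316 × 0.0803 + 0.0607 × 0.9197
     = 0.07480748 + 0.05582579
     = 0.13063327

Step 2: Apply Bayes' theorem for P(D|+)
P(D|+) = P(+|D)P(D) / P(+)
       = 0.07480748 / 0.13063327
       = 0.5727


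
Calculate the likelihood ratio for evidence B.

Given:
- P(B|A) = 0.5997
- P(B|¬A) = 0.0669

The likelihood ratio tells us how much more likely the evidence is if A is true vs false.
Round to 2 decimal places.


Likelihood Ratio (LR) = P(B|A) / P(B|¬A)

LR = 0.5997 / 0.0669
   = 8.96

The evidence is 8.96 times more likely if A is true than if A is false.
Since LR > 1, the evidence supports A over ¬A.


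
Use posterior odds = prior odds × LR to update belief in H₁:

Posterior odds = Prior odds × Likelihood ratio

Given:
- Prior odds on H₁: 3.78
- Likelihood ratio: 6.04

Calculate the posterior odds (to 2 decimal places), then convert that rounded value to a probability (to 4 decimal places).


Step 1: Calculate posterior odds
Posterior odds = Prior odds × LR
               = 3.78 × 6.04
               = 22.83

Step 2: Convert to probability
P(H₁|E) = Posterior odds / (1 + Posterior odds)
       = 22.83 / (1 + 22.83)
       = 22.83 / 23.83
       = 0.9580

The evidence increased P(H₁) from 0.7908 to 0.9580.


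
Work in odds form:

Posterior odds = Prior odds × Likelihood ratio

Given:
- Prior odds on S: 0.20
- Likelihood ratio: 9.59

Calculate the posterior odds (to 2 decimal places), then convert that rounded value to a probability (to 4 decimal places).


Step 1: Calculate posterior odds
Posterior odds = Prior odds × LR
               = 0.20 × 9.59
               = 1.92

Step 2: Convert to probability
P(S|E) = Posterior odds / (1 + Posterior odds)
       = 1.92 / (1 + 1.92)
       = 1.92 / 2.92
       = 0.6575

The evidence increased P(S) from 0.1667 to 0.6575.


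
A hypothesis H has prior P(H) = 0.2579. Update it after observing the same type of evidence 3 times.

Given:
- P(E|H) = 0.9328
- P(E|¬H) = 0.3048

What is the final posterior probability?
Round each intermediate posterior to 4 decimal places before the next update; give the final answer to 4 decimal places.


Sequential Bayesian updating:

Initial prior: P(H) = 0.2579

Update 1:
  P(E) = 0.9328 × 0.2579 + 0.3048 × 0.7421 = 0.24056912 + 0.22619208 = 0.46676120
  P(H|E) = 0.24056912 / 0.46676120 = 0.5154

Update 2:
  P(E) = 0.9328 × 0.5154 + 0.3048 × 0.4846 = 0.48076512 + 0.14770608 = 0.62847120
  P(H|E) = 0.48076512 / 0.62847120 = 0.7650

Update 3:
  P(E) = 0.9328 × 0.7650 + 0.3048 × 0.2350 = 0.71359200 + 0.07162800 = 0.78522000
  P(H|E) = 0.71359200 / 0.78522000 = 0.9088

Final posterior: 0.9088


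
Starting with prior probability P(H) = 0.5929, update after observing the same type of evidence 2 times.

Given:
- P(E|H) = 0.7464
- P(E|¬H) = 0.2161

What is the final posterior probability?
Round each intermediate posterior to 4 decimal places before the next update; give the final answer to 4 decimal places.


Sequential Bayesian updating:

Initial prior: P(H) = 0.5929

Update 1:
  P(E) = 0.7464 × 0.5929 + 0.2161 × 0.4071 = 0.44254056 + 0.08797431 = 0.53051487
  P(H|E) = 0.44254056 / 0.53051487 = 0.8342

Update 2:
  P(E) = 0.7464 × 0.8342 + 0.2161 × 0.1658 = 0.62264688 + 0.03582938 = 0.65847626
  P(H|E) = 0.62264688 / 0.65847626 = 0.9456

Final posterior: 0.9456


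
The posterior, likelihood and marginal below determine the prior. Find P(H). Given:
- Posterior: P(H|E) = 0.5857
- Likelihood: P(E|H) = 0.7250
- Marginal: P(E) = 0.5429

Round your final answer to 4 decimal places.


From Bayes' theorem: P(H|E) = P(E|H) × P(H) / P(E)

Rearranging for P(H):
P(H) = P(H|E) × P(E) / P(E|H)
     = 0.5857 × 0.5429 / 0.7250
     = 0.31797653 / 0.7250
     = 0.4386


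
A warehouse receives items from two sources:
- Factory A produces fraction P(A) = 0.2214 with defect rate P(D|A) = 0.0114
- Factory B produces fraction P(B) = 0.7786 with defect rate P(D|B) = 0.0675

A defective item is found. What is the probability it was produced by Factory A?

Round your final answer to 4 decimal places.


Let A = from Factory A, D = defective

Given:
- P(A) = 0.2214, P(B) = 0.7786
- P(D|A) = 0.0114, P(D|B) = 0.0675

Step 1: Find P(D)
P(D) = P(D|A)P(A) + P(D|B)P(B)
     = 0.0114 × 0.2214 + 0.0675 × 0.7786
     = 0.00252396 + 0.05255550
     = 0.05507946

Step 2: Apply Bayes' theorem
P(A|D) = P(D|A)P(A) / P(D)
       = 0.00252396 / 0.05507946
       = 0.0458


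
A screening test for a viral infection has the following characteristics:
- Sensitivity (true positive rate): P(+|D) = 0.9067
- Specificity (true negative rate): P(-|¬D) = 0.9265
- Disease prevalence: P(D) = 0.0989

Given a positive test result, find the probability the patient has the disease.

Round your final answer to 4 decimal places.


Let D = has disease, + = positive test

Given:
- P(D) = 0.0989 (prevalence)
- P(+|D) = 0.9067 (sensitivity)
- P(-|¬D) = 0.9265 (specificity)
- P(+|¬D) = 0.0735 (false positive rate = 1 - specificity)

Step 1: Find P(+)
P(+) = P(+|D)P(D) + P(+|¬D)P(¬D)
     = 0.9067 × 0.0989 + 0.0735 × 0.9011
     = 0.08967263 + 0.06623085
     = 0.15590348

Step 2: Apply Bayes' theorem for P(D|+)
P(D|+) = P(+|D)P(D) / P(+)
       = 0.08967263 / 0.15590348
       = 0.5752


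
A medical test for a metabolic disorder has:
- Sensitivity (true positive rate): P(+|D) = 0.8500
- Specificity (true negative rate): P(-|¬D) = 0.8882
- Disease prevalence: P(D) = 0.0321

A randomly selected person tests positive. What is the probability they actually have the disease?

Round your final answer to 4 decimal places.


Let D = has disease, + = positive test

Given:
- P(D) = 0.0321 (prevalence)
- P(+|D) = 0.8500 (sensitivity)
- P(-|¬D) = 0.8882 (specificity)
- P(+|¬D) = 0.1118 (false positive rate = 1 - specificity)

Step 1: Find P(+)
P(+) = P(+|D)P(D) + P(+|¬D)P(¬D)
     = 0.8500 × 0.0321 + 0.1118 × 0.9679
     = 0.02728500 + 0.10821122
     = 0.13549622

Step 2: Apply Bayes' theorem for P(D|+)
P(D|+) = P(+|D)P(D) / P(+)
       = 0.02728500 / 0.13549622
       = 0.2014


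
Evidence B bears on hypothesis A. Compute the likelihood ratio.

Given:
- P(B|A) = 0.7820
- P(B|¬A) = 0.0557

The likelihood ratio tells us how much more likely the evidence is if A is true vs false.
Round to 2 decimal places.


Likelihood Ratio (LR) = P(B|A) / P(B|¬A)

LR = 0.7820 / 0.0557
   = 14.04

The evidence is 14.04 times more likely if A is true than if A is false.
LR > 1, so observing B raises the odds in favor of A.


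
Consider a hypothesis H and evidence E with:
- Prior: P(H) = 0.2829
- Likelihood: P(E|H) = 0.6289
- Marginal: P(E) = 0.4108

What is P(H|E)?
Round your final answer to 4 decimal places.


Using Bayes' theorem:

P(H|E) = P(E|H) × P(H) / P(E)
       = 0.6289 × 0.2829 / 0.4108
       = 0.17791581 / 0.4108
       = 0.4331

The evidence strengthens our belief in H.
Prior: 0.2829 → Posterior: 0.4331


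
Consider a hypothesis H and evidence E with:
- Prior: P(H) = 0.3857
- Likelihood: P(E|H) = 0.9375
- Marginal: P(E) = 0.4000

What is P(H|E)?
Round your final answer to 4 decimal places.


Using Bayes' theorem:

P(H|E) = P(E|H) × P(H) / P(E)
       = 0.9375 × 0.3857 / 0.4000
       = 0.36159375 / 0.4000
       = 0.9040

The evidence strengthens our belief in H.
Prior: 0.3857 → Posterior: 0.9040


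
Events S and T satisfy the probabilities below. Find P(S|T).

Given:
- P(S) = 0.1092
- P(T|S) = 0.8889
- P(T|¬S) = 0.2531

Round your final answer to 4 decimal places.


Bayes' theorem: P(S|T) = P(T|S) × P(S) / P(T)

Step 1: Calculate P(T) using law of total probability
P(T) = P(T|S)P(S) + P(T|¬S)P(¬S)
     = 0.8889 × 0.1092 + 0.2531 × 0.8908
     = 0.09706788 + 0.22546148
     = 0.32252936

Step 2: Apply Bayes' theorem
P(S|T) = P(T|S) × P(S) / P(T)
       = 0.09706788 / 0.32252936
       = 0.3010


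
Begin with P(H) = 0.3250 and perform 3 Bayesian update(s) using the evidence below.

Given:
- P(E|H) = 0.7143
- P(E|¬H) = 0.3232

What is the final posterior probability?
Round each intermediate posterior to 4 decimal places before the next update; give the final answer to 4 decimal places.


Sequential Bayesian updating:

Initial prior: P(H) = 0.3250

Update 1:
  P(E) = 0.7143 × 0.3250 + 0.3232 × 0.6750 = 0.23214750 + 0.21816000 = 0.45030750
  P(H|E) = 0.23214750 / 0.45030750 = 0.5155

Update 2:
  P(E) = 0.7143 × 0.5155 + 0.3232 × 0.4845 = 0.36822165 + 0.15659040 = 0.52481205
  P(H|E) = 0.36822165 / 0.52481205 = 0.7016

Update 3:
  P(E) = 0.7143 × 0.7016 + 0.3232 × 0.2984 = 0.50115288 + 0.09644288 = 0.59759576
  P(H|E) = 0.50115288 / 0.59759576 = 0.8386

Final posterior: 0.8386


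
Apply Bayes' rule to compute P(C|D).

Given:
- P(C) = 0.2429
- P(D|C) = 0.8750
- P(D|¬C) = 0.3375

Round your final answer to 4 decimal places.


Bayes' theorem: P(C|D) = P(D|C) × P(C) / P(D)

Step 1: Calculate P(D) using law of total probability
P(D) = P(D|C)P(C) + P(D|¬C)P(¬C)
     = 0.8750 × 0.2429 + 0.3375 × 0.7571
     = 0.21253750 + 0.25552125
     = 0.46805875

Step 2: Apply Bayes' theorem
P(C|D) = P(D|C) × P(C) / P(D)
       = 0.21253750 / 0.46805875
       = 0.4541


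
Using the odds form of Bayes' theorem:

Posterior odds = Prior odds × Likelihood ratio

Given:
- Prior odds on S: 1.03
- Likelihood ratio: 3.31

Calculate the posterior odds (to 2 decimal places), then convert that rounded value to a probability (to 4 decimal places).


Step 1: Calculate posterior odds
Posterior odds = Prior odds × LR
               = 1.03 × 3.31
               = 3.41

Step 2: Convert to probability
P(S|E) = Posterior odds / (1 + Posterior odds)
       = 3.41 / (1 + 3.41)
       = 3.41 / 4.41
       = 0.7732

The evidence increased P(S) from 0.5074 to 0.7732.


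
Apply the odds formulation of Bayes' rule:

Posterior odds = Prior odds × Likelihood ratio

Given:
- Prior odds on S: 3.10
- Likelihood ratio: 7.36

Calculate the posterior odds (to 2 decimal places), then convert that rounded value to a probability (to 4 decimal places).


Step 1: Calculate posterior odds
Posterior odds = Prior odds × LR
               = 3.10 × 7.36
               = 22.82

Step 2: Convert to probability
P(S|E) = Posterior odds / (1 + Posterior odds)
       = 22.82 / (1 + 22.82)
       = 22.82 / 23.82
       = 0.9580

The evidence increased P(S) from 0.7561 to 0.9580.


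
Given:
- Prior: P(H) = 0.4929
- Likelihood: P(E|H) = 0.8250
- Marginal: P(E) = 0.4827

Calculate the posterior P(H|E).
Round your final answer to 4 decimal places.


Using Bayes' theorem:

P(H|E) = P(E|H) × P(H) / P(E)
       = 0.8250 × 0.4929 / 0.4827
       = 0.40664250 / 0.4827
       = 0.8424

The evidence strengthens our belief in H.
Prior: 0.4929 → Posterior: 0.8424


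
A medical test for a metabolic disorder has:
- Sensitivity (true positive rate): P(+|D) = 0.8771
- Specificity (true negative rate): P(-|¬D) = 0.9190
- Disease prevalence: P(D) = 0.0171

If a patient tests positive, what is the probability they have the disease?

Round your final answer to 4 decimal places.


Let D = has disease, + = positive test

Given:
- P(D) = 0.0171 (prevalence)
- P(+|D) = 0.8771 (sensitivity)
- P(-|¬D) = 0.9190 (specificity)
- P(+|¬D) = 0.0810 (false positive rate = 1 - specificity)

Step 1: Find P(+)
P(+) = P(+|D)P(D) + P(+|¬D)P(¬D)
     = 0.8771 × 0.0171 + 0.0810 × 0.9829
     = 0.01499841 + 0.07961490
     = 0.09461331

Step 2: Apply Bayes' theorem for P(D|+)
P(D|+) = P(+|D)P(D) / P(+)
       = 0.01499841 / 0.09461331
       = 0.1585


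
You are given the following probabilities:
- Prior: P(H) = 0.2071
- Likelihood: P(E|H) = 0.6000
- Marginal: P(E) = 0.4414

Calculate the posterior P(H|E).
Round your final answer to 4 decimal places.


Using Bayes' theorem:

P(H|E) = P(E|H) × P(H) / P(E)
       = 0.6000 × 0.2071 / 0.4414
       = 0.12426000 / 0.4414
       = 0.2815

The evidence strengthens our belief in H.
Prior: 0.2071 → Posterior: 0.2815


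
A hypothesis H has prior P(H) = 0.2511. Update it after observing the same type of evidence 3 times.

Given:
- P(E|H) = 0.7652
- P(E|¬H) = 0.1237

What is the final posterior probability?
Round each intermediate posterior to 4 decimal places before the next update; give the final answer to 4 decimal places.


Sequential Bayesian updating:

Initial prior: P(H) = 0.2511

Update 1:
  P(E) = 0.7652 × 0.2511 + 0.1237 × 0.7489 = 0.19214172 + 0.09263893 = 0.28478065
  P(H|E) = 0.19214172 / 0.28478065 = 0.6747

Update 2:
  P(E) = 0.7652 × 0.6747 + 0.1237 × 0.3253 = 0.51628044 + 0.04023961 = 0.55652005
  P(H|E) = 0.51628044 / 0.55652005 = 0.9277

Update 3:
  P(E) = 0.7652 × 0.9277 + 0.1237 × 0.0723 = 0.70987604 + 0.00894351 = 0.71881955
  P(H|E) = 0.70987604 / 0.71881955 = 0.9876

Final posterior: 0.9876


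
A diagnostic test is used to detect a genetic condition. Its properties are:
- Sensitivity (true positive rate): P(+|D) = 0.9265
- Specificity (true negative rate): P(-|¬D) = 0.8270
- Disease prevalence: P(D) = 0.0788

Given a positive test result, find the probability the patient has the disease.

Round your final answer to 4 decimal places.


Let D = has disease, + = positive test

Given:
- P(D) = 0.0788 (prevalence)
- P(+|D) = 0.9265 (sensitivity)
- P(-|¬D) = 0.8270 (specificity)
- P(+|¬D) = 0.1730 (false positive rate = 1 - specificity)

Step 1: Find P(+)
P(+) = P(+|D)P(D) + P(+|¬D)P(¬D)
     = 0.9265 × 0.0788 + 0.1730 × 0.9212
     = 0.07300820 + 0.15936760
     = 0.23237580

Step 2: Apply Bayes' theorem for P(D|+)
P(D|+) = P(+|D)P(D) / P(+)
       = 0.07300820 / 0.23237580
       = 0.3142


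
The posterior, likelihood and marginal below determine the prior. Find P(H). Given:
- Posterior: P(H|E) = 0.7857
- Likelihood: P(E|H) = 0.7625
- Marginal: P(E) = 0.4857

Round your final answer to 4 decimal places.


From Bayes' theorem: P(H|E) = P(E|H) × P(H) / P(E)

Rearranging for P(H):
P(H) = P(H|E) × P(E) / P(E|H)
     = 0.7857 × 0.4857 / 0.7625
     = 0.38161449 / 0.7625
     = 0.5005


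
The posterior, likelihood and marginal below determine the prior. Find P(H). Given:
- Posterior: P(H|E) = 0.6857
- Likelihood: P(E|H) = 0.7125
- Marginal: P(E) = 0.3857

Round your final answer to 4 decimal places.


From Bayes' theorem: P(H|E) = P(E|H) × P(H) / P(E)

Rearranging for P(H):
P(H) = P(H|E) × P(E) / P(E|H)
     = 0.6857 × 0.3857 / 0.7125
     = 0.26447449 / 0.7125
     = 0.3712


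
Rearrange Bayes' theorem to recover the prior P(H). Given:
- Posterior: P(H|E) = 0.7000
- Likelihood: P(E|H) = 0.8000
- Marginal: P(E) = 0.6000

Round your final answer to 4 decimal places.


From Bayes' theorem: P(H|E) = P(E|H) × P(H) / P(E)

Rearranging for P(H):
P(H) = P(H|E) × P(E) / P(E|H)
     = 0.7000 × 0.6000 / 0.8000
     = 0.42000000 / 0.8000
     = 0.5250


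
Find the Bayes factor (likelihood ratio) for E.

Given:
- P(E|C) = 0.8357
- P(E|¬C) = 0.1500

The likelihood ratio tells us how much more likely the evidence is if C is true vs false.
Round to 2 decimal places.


Likelihood Ratio (LR) = P(E|C) / P(E|¬C)

LR = 0.8357 / 0.1500
   = 5.57

The evidence is 5.57 times more likely if C is true than if C is false.
Because LR exceeds 1, E is evidence for C.


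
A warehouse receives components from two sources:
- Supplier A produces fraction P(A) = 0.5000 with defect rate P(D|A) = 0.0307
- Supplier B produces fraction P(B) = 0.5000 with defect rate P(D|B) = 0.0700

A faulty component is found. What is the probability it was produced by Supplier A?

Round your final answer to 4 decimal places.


Let A = from Supplier A, D = faulty

Given:
- P(A) = 0.5000, P(B) = 0.5000
- P(D|A) = 0.0307, P(D|B) = 0.0700

Step 1: Find P(D)
P(D) = P(D|A)P(A) + P(D|B)P(B)
     = 0.0307 × 0.5000 + 0.0700 × 0.5000
     = 0.01535000 + 0.03500000
     = 0.05035000

Step 2: Apply Bayes' theorem
P(A|D) = P(D|A)P(A) / P(D)
       = 0.01535000 / 0.05035000
       = 0.3049


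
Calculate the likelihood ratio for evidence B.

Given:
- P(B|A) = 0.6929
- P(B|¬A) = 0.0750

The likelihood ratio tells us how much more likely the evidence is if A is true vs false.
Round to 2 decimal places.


Likelihood Ratio (LR) = P(B|A) / P(B|¬A)

LR = 0.6929 / 0.0750
   = 9.24

The evidence is 9.24 times more likely if A is true than if A is false.
Because LR exceeds 1, B is evidence for A.


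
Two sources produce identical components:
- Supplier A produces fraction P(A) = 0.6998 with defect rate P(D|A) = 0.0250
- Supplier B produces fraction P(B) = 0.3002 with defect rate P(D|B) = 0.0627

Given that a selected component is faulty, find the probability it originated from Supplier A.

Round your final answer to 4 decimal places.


Let A = from Supplier A, D = faulty

Given:
- P(A) = 0.6998, P(B) = 0.3002
- P(D|A) = 0.0250, P(D|B) = 0.0627

Step 1: Find P(D)
P(D) = P(D|A)P(A) + P(D|B)P(B)
     = 0.0250 × 0.6998 + 0.0627 × 0.3002
     = 0.01749500 + 0.01882254
     = 0.03631754

Step 2: Apply Bayes' theorem
P(A|D) = P(D|A)P(A) / P(D)
       = 0.01749500 / 0.03631754
       = 0.4817


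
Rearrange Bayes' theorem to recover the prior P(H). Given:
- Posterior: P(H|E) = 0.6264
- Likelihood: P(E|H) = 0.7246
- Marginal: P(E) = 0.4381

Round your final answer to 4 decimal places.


From Bayes' theorem: P(H|E) = P(E|H) × P(H) / P(E)

Rearranging for P(H):
P(H) = P(H|E) × P(E) / P(E|H)
     = 0.6264 × 0.4381 / 0.7246
     = 0.27442584 / 0.7246
     = 0.3787


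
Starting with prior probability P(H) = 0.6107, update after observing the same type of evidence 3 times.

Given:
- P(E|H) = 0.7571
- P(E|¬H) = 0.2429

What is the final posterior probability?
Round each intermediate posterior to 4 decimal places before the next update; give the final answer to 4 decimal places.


Sequential Bayesian updating:

Initial prior: P(H) = 0.6107

Update 1:
  P(E) = 0.7571 × 0.6107 + 0.2429 × 0.3893 = 0.46236097 + 0.09456097 = 0.55692194
  P(H|E) = 0.46236097 / 0.55692194 = 0.8302

Update 2:
  P(E) = 0.7571 × 0.8302 + 0.2429 × 0.1698 = 0.62854442 + 0.04124442 = 0.66978884
  P(H|E) = 0.62854442 / 0.66978884 = 0.9384

Update 3:
  P(E) = 0.7571 × 0.9384 + 0.2429 × 0.0616 = 0.71046264 + 0.01496264 = 0.72542528
  P(H|E) = 0.71046264 / 0.72542528 = 0.9794

Final posterior: 0.9794


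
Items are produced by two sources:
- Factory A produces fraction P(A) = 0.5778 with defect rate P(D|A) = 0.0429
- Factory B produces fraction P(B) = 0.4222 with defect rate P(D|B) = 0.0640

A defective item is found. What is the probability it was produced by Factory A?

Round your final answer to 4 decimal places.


Let A = from Factory A, D = defective

Given:
- P(A) = 0.5778, P(B) = 0.4222
- P(D|A) = 0.0429, P(D|B) = 0.0640

Step 1: Find P(D)
P(D) = P(D|A)P(A) + P(D|B)P(B)
     = 0.0429 × 0.5778 + 0.0640 × 0.4222
     = 0.02478762 + 0.02702080
     = 0.05180842

Step 2: Apply Bayes' theorem
P(A|D) = P(D|A)P(A) / P(D)
       = 0.02478762 / 0.05180842
       = 0.4784


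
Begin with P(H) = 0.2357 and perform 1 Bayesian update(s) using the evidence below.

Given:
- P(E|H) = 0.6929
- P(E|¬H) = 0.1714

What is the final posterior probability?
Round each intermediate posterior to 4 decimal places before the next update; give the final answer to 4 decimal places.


Sequential Bayesian updating:

Initial prior: P(H) = 0.2357

Update 1:
  P(E) = 0.6929 × 0.2357 + 0.1714 × 0.7643 = 0.16331653 + 0.13100102 = 0.29431755
  P(H|E) = 0.16331653 / 0.29431755 = 0.5549

Final posterior: 0.5549


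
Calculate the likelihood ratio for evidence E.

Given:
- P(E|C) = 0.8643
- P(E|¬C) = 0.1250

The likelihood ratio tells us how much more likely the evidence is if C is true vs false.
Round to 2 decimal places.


Likelihood Ratio (LR) = P(E|C) / P(E|¬C)

LR = 0.8643 / 0.1250
   = 6.91

The evidence is 6.91 times more likely if C is true than if C is false.
Because LR exceeds 1, E is evidence for C.


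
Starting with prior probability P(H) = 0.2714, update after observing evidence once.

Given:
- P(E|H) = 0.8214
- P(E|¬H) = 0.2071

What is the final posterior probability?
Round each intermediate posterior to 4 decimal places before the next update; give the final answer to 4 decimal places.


Sequential Bayesian updating:

Initial prior: P(H) = 0.2714

Update 1:
  P(E) = 0.8214 × 0.2714 + 0.2071 × 0.7286 = 0.22292796 + 0.15089306 = 0.37382102
  P(H|E) = 0.22292796 / 0.37382102 = 0.5963

Final posterior: 0.5963


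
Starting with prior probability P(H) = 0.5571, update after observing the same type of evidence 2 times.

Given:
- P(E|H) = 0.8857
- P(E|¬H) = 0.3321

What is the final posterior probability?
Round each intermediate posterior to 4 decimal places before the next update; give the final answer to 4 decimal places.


Sequential Bayesian updating:

Initial prior: P(H) = 0.5571

Update 1:
  P(E) = 0.8857 × 0.5571 + 0.3321 × 0.4429 = 0.49342347 + 0.14708709 = 0.64051056
  P(H|E) = 0.49342347 / 0.64051056 = 0.7704

Update 2:
  P(E) = 0.8857 × 0.7704 + 0.3321 × 0.2296 = 0.68234328 + 0.07625016 = 0.75859344
  P(H|E) = 0.68234328 / 0.75859344 = 0.8995

Final posterior: 0.8995


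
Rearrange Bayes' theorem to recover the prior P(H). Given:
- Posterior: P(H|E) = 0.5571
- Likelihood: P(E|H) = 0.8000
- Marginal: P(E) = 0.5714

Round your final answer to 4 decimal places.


From Bayes' theorem: P(H|E) = P(E|H) × P(H) / P(E)

Rearranging for P(H):
P(H) = P(H|E) × P(E) / P(E|H)
     = 0.5571 × 0.5714 / 0.8000
     = 0.31832694 / 0.8000
     = 0.3979


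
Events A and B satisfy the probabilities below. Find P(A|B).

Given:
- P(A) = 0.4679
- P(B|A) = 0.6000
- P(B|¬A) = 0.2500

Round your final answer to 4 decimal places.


Bayes' theorem: P(A|B) = P(B|A) × P(A) / P(B)

Step 1: Calculate P(B) using law of total probability
P(B) = P(B|A)P(A) + P(B|¬A)P(¬A)
     = 0.6000 × 0.4679 + 0.2500 × 0.5321
     = 0.28074000 + 0.13302500
     = 0.41376500

Step 2: Apply Bayes' theorem
P(A|B) = P(B|A) × P(A) / P(B)
       = 0.28074000 / 0.41376500
       = 0.6785


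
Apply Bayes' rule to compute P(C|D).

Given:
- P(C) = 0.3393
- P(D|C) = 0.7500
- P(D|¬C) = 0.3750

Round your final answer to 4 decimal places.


Bayes' theorem: P(C|D) = P(D|C) × P(C) / P(D)

Step 1: Calculate P(D) using law of total probability
P(D) = P(D|C)P(C) + P(D|¬C)P(¬C)
     = 0.7500 × 0.3393 + 0.3750 × 0.6607
     = 0.25447500 + 0.24776250
     = 0.50223750

Step 2: Apply Bayes' theorem
P(C|D) = P(D|C) × P(C) / P(D)
       = 0.25447500 / 0.50223750
       = 0.5067


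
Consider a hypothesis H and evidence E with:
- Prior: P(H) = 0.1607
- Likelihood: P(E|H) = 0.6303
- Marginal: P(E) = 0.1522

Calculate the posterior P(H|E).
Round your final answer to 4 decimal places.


Using Bayes' theorem:

P(H|E) = P(E|H) × P(H) / P(E)
       = 0.6303 × 0.1607 / 0.1522
       = 0.10128921 / 0.1522
       = 0.6655

The evidence strengthens our belief in H.
Prior: 0.1607 → Posterior: 0.6655


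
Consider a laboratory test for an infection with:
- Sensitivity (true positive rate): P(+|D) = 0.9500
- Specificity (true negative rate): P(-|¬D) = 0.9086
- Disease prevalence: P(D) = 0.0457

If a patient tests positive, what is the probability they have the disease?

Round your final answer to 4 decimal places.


Let D = has disease, + = positive test

Given:
- P(D) = 0.0457 (prevalence)
- P(+|D) = 0.9500 (sensitivity)
- P(-|¬D) = 0.9086 (specificity)
- P(+|¬D) = 0.0914 (false positive rate = 1 - specificity)

Step 1: Find P(+)
P(+) = P(+|D)P(D) + P(+|¬D)P(¬D)
     = 0.9500 × 0.0457 + 0.0914 × 0.9543
     = 0.04341500 + 0.08722302
     = 0.13063802

Step 2: Apply Bayes' theorem for P(D|+)
P(D|+) = P(+|D)P(D) / P(+)
       = 0.04341500 / 0.13063802
       = 0.3323


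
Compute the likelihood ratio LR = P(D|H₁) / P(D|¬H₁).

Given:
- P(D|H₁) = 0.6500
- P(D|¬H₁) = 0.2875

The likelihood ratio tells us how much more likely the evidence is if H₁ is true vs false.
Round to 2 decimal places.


Likelihood Ratio (LR) = P(D|H₁) / P(D|¬H₁)

LR = 0.6500 / 0.2875
   = 2.26

The evidence is 2.26 times more likely if H₁ is true than if H₁ is false.
LR > 1, so observing D raises the odds in favor of H₁.


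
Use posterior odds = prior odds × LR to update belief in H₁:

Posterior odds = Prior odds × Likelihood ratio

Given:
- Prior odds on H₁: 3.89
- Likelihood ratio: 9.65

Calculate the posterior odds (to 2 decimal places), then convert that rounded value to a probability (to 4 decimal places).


Step 1: Calculate posterior odds
Posterior odds = Prior odds × LR
               = 3.89 × 9.65
               = 37.54

Step 2: Convert to probability
P(H₁|E) = Posterior odds / (1 + Posterior odds)
       = 37.54 / (1 + 37.54)
       = 37.54 / 38.54
       = 0.9741

The evidence increased P(H₁) from 0.7955 to 0.9741.


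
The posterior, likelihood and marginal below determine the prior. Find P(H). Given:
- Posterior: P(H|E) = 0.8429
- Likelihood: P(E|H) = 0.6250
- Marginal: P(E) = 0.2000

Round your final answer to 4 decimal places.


From Bayes' theorem: P(H|E) = P(E|H) × P(H) / P(E)

Rearranging for P(H):
P(H) = P(H|E) × P(E) / P(E|H)
     = 0.8429 × 0.2000 / 0.6250
     = 0.16858000 / 0.6250
     = 0.2697


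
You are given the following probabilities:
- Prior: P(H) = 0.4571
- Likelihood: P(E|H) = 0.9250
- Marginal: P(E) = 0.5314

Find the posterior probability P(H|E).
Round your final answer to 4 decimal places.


Using Bayes' theorem:

P(H|E) = P(E|H) × P(H) / P(E)
       = 0.9250 × 0.4571 / 0.5314
       = 0.42281750 / 0.5314
       = 0.7957

The evidence strengthens our belief in H.
Prior: 0.4571 → Posterior: 0.7957


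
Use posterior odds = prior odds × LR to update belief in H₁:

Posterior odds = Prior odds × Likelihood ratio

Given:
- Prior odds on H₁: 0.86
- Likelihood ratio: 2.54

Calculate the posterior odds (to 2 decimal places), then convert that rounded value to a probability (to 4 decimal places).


Step 1: Calculate posterior odds
Posterior odds = Prior odds × LR
               = 0.86 × 2.54
               = 2.18

Step 2: Convert to probability
P(H₁|E) = Posterior odds / (1 + Posterior odds)
       = 2.18 / (1 + 2.18)
       = 2.18 / 3.18
       = 0.6855

The evidence increased P(H₁) from 0.4624 to 0.6855.


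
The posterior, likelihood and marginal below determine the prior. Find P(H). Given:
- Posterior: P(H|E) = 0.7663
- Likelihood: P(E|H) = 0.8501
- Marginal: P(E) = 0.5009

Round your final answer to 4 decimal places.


From Bayes' theorem: P(H|E) = P(E|H) × P(H) / P(E)

Rearranging for P(H):
P(H) = P(H|E) × P(E) / P(E|H)
     = 0.7663 × 0.5009 / 0.8501
     = 0.38383967 / 0.8501
     = 0.4515


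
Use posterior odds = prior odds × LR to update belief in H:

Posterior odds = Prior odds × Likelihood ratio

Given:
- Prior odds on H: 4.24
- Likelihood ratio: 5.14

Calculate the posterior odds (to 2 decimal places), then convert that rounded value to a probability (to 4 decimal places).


Step 1: Calculate posterior odds
Posterior odds = Prior odds × LR
               = 4.24 × 5.14
               = 21.79

Step 2: Convert to probability
P(H|E) = Posterior odds / (1 + Posterior odds)
       = 21.79 / (1 + 21.79)
       = 21.79 / 22.79
       = 0.9561

The evidence increased P(H) from 0.8092 to 0.9561.


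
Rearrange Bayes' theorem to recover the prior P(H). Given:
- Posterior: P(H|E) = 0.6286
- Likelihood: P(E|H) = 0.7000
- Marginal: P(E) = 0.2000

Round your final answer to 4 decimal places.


From Bayes' theorem: P(H|E) = P(E|H) × P(H) / P(E)

Rearranging for P(H):
P(H) = P(H|E) × P(E) / P(E|H)
     = 0.6286 × 0.2000 / 0.7000
     = 0.12572000 / 0.7000
     = 0.1796


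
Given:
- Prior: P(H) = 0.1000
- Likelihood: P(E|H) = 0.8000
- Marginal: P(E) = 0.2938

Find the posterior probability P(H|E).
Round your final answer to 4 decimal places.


Using Bayes' theorem:

P(H|E) = P(E|H) × P(H) / P(E)
       = 0.8000 × 0.1000 / 0.2938
       = 0.08000000 / 0.2938
       = 0.2723

The evidence strengthens our belief in H.
Prior: 0.1000 → Posterior: 0.2723


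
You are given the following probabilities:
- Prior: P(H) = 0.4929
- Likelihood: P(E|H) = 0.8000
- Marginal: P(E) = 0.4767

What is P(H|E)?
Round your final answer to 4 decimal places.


Using Bayes' theorem:

P(H|E) = P(E|H) × P(H) / P(E)
       = 0.8000 × 0.4929 / 0.4767
       = 0.39432000 / 0.4767
       = 0.8272

The evidence strengthens our belief in H.
Prior: 0.4929 → Posterior: 0.8272


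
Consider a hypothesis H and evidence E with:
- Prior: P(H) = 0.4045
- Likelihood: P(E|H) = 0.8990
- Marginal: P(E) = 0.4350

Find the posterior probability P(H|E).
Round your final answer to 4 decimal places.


Using Bayes' theorem:

P(H|E) = P(E|H) × P(H) / P(E)
       = 0.8990 × 0.4045 / 0.4350
       = 0.36364550 / 0.4350
       = 0.8360

The evidence strengthens our belief in H.
Prior: 0.4045 → Posterior: 0.8360


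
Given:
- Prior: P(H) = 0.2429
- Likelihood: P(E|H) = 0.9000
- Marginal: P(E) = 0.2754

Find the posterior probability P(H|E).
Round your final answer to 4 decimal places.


Using Bayes' theorem:

P(H|E) = P(E|H) × P(H) / P(E)
       = 0.9000 × 0.2429 / 0.2754
       = 0.21861000 / 0.2754
       = 0.7938

The evidence strengthens our belief in H.
Prior: 0.2429 → Posterior: 0.7938


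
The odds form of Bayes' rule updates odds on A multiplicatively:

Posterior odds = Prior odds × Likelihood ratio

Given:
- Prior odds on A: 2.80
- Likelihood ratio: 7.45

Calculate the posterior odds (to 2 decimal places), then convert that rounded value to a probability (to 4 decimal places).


Step 1: Calculate posterior odds
Posterior odds = Prior odds × LR
               = 2.80 × 7.45
               = 20.86

Step 2: Convert to probability
P(A|E) = Posterior odds / (1 + Posterior odds)
       = 20.86 / (1 + 20.86)
       = 20.86 / 21.86
       = 0.9543

The evidence increased P(A) from 0.7368 to 0.9543.


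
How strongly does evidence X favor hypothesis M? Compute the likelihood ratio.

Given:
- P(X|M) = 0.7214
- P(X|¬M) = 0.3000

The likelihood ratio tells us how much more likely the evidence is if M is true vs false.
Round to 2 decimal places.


Likelihood Ratio (LR) = P(X|M) / P(X|¬M)

LR = 0.7214 / 0.3000
   = 2.40

The evidence is 2.40 times more likely if M is true than if M is false.
LR > 1, so observing X raises the odds in favor of M.


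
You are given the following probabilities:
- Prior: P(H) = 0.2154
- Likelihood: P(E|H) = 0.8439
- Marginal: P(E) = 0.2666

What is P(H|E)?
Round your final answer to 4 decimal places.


Using Bayes' theorem:

P(H|E) = P(E|H) × P(H) / P(E)
       = 0.8439 × 0.2154 / 0.2666
       = 0.18177606 / 0.2666
       = 0.6818

The evidence strengthens our belief in H.
Prior: 0.2154 → Posterior: 0.6818


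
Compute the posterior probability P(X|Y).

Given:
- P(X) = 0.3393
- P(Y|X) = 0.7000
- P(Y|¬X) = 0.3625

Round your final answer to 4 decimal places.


Bayes' theorem: P(X|Y) = P(Y|X) × P(X) / P(Y)

Step 1: Calculate P(Y) using law of total probability
P(Y) = P(Y|X)P(X) + P(Y|¬X)P(¬X)
     = 0.7000 × 0.3393 + 0.3625 × 0.6607
     = 0.23751000 + 0.23950375
     = 0.47701375

Step 2: Apply Bayes' theorem
P(X|Y) = P(Y|X) × P(X) / P(Y)
       = 0.23751000 / 0.47701375
       = 0.4979


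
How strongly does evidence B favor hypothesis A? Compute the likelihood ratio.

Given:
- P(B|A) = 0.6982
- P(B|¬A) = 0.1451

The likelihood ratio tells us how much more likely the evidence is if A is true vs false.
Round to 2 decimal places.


Likelihood Ratio (LR) = P(B|A) / P(B|¬A)

LR = 0.6982 / 0.1451
   = 4.81

The evidence is 4.81 times more likely if A is true than if A is false.
Because LR exceeds 1, B is evidence for A.


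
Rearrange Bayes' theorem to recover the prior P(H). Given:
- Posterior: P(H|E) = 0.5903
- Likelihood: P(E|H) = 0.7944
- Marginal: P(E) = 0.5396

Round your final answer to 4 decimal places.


From Bayes' theorem: P(H|E) = P(E|H) × P(H) / P(E)

Rearranging for P(H):
P(H) = P(H|E) × P(E) / P(E|H)
     = 0.5903 × 0.5396 / 0.7944
     = 0.31852588 / 0.7944
     = 0.4010


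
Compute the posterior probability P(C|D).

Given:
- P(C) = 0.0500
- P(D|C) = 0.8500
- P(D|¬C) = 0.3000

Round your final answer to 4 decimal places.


Bayes' theorem: P(C|D) = P(D|C) × P(C) / P(D)

Step 1: Calculate P(D) using law of total probability
P(D) = P(D|C)P(C) + P(D|¬C)P(¬C)
     = 0.8500 × 0.0500 + 0.3000 × 0.9500
     = 0.04250000 + 0.28500000
     = 0.32750000

Step 2: Apply Bayes' theorem
P(C|D) = P(D|C) × P(C) / P(D)
       = 0.04250000 / 0.32750000
       = 0.1298


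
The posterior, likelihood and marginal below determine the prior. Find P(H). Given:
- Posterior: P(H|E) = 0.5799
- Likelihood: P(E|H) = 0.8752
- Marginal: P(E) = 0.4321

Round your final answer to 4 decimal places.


From Bayes' theorem: P(H|E) = P(E|H) × P(H) / P(E)

Rearranging for P(H):
P(H) = P(H|E) × P(E) / P(E|H)
     = 0.5799 × 0.4321 / 0.8752
     = 0.25057479 / 0.8752
     = 0.2863


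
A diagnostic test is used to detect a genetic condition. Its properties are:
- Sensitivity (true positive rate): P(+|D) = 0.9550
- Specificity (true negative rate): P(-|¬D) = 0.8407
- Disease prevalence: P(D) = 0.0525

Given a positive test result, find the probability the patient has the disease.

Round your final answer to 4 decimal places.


Let D = has disease, + = positive test

Given:
- P(D) = 0.0525 (prevalence)
- P(+|D) = 0.9550 (sensitivity)
- P(-|¬D) = 0.8407 (specificity)
- P(+|¬D) = 0.1593 (false positive rate = 1 - specificity)

Step 1: Find P(+)
P(+) = P(+|D)P(D) + P(+|¬D)P(¬D)
     = 0.9550 × 0.0525 + 0.1593 × 0.9475
     = 0.05013750 + 0.15093675
     = 0.20107425

Step 2: Apply Bayes' theorem for P(D|+)
P(D|+) = P(+|D)P(D) / P(+)
       = 0.05013750 / 0.20107425
       = 0.2493


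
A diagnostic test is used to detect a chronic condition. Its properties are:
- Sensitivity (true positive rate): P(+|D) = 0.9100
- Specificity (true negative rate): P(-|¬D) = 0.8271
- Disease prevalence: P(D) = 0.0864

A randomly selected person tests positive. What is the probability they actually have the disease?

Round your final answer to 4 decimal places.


Let D = has disease, + = positive test

Given:
- P(D) = 0.0864 (prevalence)
- P(+|D) = 0.9100 (sensitivity)
- P(-|¬D) = 0.8271 (specificity)
- P(+|¬D) = 0.1729 (false positive rate = 1 - specificity)

Step 1: Find P(+)
P(+) = P(+|D)P(D) + P(+|¬D)P(¬D)
     = 0.9100 × 0.0864 + 0.1729 × 0.9136
     = 0.07862400 + 0.15796144
     = 0.23658544

Step 2: Apply Bayes' theorem for P(D|+)
P(D|+) = P(+|D)P(D) / P(+)
       = 0.07862400 / 0.23658544
       = 0.3323


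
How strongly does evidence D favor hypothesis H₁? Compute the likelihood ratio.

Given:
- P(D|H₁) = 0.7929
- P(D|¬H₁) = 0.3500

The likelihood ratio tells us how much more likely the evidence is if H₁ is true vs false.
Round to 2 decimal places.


Likelihood Ratio (LR) = P(D|H₁) / P(D|¬H₁)

LR = 0.7929 / 0.3500
   = 2.27

The evidence is 2.27 times more likely if H₁ is true than if H₁ is false.
Because LR exceeds 1, D is evidence for H₁.


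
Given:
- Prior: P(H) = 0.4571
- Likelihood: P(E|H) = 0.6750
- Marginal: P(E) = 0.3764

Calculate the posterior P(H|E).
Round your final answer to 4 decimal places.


Using Bayes' theorem:

P(H|E) = P(E|H) × P(H) / P(E)
       = 0.6750 × 0.4571 / 0.3764
       = 0.30854250 / 0.3764
       = 0.8197

The evidence strengthens our belief in H.
Prior: 0.4571 → Posterior: 0.8197


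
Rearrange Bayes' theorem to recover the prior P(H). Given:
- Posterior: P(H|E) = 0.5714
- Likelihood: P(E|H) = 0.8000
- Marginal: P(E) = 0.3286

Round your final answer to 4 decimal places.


From Bayes' theorem: P(H|E) = P(E|H) × P(H) / P(E)

Rearranging for P(H):
P(H) = P(H|E) × P(E) / P(E|H)
     = 0.5714 × 0.3286 / 0.8000
     = 0.18776204 / 0.8000
     = 0.2347


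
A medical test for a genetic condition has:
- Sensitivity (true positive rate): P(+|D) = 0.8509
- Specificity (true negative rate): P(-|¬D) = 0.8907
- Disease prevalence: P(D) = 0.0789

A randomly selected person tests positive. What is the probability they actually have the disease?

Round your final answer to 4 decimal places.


Let D = has disease, + = positive test

Given:
- P(D) = 0.0789 (prevalence)
- P(+|D) = 0.8509 (sensitivity)
- P(-|¬D) = 0.8907 (specificity)
- P(+|¬D) = 0.1093 (false positive rate = 1 - specificity)

Step 1: Find P(+)
P(+) = P(+|D)P(D) + P(+|¬D)P(¬D)
     = 0.8509 × 0.0789 + 0.1093 × 0.9211
     = 0.06713601 + 0.10067623
     = 0.16781224

Step 2: Apply Bayes' theorem for P(D|+)
P(D|+) = P(+|D)P(D) / P(+)
       = 0.06713601 / 0.16781224
       = 0.4001


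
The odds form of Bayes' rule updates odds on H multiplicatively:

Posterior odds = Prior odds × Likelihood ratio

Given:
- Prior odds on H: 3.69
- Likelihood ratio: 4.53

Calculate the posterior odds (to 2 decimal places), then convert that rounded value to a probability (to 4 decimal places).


Step 1: Calculate posterior odds
Posterior odds = Prior odds × LR
               = 3.69 × 4.53
               = 16.72

Step 2: Convert to probability
P(H|E) = Posterior odds / (1 + Posterior odds)
       = 16.72 / (1 + 16.72)
       = 16.72 / 17.72
       = 0.9436

The evidence increased P(H) from 0.7868 to 0.9436.


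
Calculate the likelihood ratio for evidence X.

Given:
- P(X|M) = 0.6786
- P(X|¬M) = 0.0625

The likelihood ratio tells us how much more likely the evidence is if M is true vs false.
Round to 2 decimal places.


Likelihood Ratio (LR) = P(X|M) / P(X|¬M)

LR = 0.6786 / 0.0625
   = 10.86

The evidence is 10.86 times more likely if M is true than if M is false.
Since LR > 1, the evidence supports M over ¬M.


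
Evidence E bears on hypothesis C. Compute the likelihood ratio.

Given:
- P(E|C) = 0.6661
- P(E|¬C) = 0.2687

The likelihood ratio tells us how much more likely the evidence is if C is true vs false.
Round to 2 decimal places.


Likelihood Ratio (LR) = P(E|C) / P(E|¬C)

LR = 0.6661 / 0.2687
   = 2.48

The evidence is 2.48 times more likely if C is true than if C is false.
LR > 1, so observing E raises the odds in favor of C.


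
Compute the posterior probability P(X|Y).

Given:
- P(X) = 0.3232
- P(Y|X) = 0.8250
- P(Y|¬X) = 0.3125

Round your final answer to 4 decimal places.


Bayes' theorem: P(X|Y) = P(Y|X) × P(X) / P(Y)

Step 1: Calculate P(Y) using law of total probability
P(Y) = P(Y|X)P(X) + P(Y|¬X)P(¬X)
     = 0.8250 × 0.3232 + 0.3125 × 0.6768
     = 0.26664000 + 0.21150000
     = 0.47814000

Step 2: Apply Bayes' theorem
P(X|Y) = P(Y|X) × P(X) / P(Y)
       = 0.26664000 / 0.47814000
       = 0.5577


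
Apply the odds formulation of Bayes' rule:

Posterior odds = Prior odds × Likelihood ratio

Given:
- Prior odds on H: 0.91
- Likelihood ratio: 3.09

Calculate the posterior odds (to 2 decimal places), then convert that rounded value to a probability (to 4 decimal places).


Step 1: Calculate posterior odds
Posterior odds = Prior odds × LR
               = 0.91 × 3.09
               = 2.81

Step 2: Convert to probability
P(H|E) = Posterior odds / (1 + Posterior odds)
       = 2.81 / (1 + 2.81)
       = 2.81 / 3.81
       = 0.7375

The evidence increased P(H) from 0.4764 to 0.7375.
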